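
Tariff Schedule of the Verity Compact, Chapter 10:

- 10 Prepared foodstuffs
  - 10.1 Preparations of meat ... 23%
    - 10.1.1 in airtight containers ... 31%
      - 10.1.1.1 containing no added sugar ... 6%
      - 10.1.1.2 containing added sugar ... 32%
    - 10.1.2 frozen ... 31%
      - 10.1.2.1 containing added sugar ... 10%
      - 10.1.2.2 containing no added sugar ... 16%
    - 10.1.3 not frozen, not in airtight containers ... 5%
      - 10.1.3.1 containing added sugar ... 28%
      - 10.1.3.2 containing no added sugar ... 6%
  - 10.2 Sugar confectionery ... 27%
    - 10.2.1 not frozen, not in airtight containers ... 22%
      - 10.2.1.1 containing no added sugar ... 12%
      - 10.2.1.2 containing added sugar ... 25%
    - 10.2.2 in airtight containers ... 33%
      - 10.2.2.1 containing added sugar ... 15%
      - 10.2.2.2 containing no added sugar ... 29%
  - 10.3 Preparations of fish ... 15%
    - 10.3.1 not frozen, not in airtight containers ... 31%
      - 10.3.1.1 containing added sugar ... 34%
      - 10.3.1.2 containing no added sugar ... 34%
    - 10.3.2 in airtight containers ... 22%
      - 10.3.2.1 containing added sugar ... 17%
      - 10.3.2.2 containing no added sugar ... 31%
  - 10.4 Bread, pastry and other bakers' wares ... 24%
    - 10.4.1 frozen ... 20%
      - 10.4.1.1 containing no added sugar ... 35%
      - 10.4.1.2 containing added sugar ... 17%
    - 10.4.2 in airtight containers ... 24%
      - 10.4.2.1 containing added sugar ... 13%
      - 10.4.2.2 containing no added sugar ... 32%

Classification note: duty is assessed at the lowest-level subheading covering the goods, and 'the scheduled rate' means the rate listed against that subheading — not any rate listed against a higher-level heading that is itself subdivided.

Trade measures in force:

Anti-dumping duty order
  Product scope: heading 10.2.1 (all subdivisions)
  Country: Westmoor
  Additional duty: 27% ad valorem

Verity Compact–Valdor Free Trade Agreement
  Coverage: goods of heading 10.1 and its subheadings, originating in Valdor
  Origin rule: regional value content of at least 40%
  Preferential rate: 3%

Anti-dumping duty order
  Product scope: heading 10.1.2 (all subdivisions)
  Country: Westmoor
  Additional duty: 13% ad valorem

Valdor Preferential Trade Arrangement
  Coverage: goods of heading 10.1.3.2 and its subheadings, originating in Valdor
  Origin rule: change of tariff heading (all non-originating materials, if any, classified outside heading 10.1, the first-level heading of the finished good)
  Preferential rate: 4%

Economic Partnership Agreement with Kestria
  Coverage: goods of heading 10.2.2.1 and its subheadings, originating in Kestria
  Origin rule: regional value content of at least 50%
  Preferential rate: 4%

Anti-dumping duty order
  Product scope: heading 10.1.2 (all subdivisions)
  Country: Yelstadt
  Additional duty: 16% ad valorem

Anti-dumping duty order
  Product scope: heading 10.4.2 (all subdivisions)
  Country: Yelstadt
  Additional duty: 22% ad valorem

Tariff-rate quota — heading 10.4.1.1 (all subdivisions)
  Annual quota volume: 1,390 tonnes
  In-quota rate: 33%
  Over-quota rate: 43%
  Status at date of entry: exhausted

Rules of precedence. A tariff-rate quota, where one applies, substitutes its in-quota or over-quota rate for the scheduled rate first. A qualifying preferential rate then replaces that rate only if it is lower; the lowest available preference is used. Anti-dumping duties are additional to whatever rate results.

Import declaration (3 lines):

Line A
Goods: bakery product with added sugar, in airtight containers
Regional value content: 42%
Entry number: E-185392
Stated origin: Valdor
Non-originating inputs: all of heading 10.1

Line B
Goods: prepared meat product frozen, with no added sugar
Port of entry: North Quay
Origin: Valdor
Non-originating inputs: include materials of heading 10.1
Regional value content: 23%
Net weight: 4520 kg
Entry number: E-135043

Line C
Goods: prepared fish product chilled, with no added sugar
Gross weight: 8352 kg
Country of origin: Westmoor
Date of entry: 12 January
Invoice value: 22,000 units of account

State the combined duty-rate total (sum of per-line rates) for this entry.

63%

Line A: bakery product → 10.4; in airtight containers → 10.4.2; with added sugar → 10.4.2.1. Scheduled 13%. Valdor agreement on 10.1: 10.4.2.1 not covered; Valdor agreement on 10.1.3.2: 10.4.2.1 not covered. → 13%.
Line B: prepared meat product → 10.1; frozen → 10.1.2; with no added sugar → 10.1.2.2. Scheduled 16%. Valdor agreement on 10.1: RVC < 40%; Valdor agreement on 10.1.3.2: 10.1.2.2 not covered. → 16%.
Line C: prepared fish product → 10.3; chilled → 10.3.1; with no added sugar → 10.3.1.2. Scheduled 34%. No special measure applies. → 34%.
Sum: 13% + 16% + 34% = 63%.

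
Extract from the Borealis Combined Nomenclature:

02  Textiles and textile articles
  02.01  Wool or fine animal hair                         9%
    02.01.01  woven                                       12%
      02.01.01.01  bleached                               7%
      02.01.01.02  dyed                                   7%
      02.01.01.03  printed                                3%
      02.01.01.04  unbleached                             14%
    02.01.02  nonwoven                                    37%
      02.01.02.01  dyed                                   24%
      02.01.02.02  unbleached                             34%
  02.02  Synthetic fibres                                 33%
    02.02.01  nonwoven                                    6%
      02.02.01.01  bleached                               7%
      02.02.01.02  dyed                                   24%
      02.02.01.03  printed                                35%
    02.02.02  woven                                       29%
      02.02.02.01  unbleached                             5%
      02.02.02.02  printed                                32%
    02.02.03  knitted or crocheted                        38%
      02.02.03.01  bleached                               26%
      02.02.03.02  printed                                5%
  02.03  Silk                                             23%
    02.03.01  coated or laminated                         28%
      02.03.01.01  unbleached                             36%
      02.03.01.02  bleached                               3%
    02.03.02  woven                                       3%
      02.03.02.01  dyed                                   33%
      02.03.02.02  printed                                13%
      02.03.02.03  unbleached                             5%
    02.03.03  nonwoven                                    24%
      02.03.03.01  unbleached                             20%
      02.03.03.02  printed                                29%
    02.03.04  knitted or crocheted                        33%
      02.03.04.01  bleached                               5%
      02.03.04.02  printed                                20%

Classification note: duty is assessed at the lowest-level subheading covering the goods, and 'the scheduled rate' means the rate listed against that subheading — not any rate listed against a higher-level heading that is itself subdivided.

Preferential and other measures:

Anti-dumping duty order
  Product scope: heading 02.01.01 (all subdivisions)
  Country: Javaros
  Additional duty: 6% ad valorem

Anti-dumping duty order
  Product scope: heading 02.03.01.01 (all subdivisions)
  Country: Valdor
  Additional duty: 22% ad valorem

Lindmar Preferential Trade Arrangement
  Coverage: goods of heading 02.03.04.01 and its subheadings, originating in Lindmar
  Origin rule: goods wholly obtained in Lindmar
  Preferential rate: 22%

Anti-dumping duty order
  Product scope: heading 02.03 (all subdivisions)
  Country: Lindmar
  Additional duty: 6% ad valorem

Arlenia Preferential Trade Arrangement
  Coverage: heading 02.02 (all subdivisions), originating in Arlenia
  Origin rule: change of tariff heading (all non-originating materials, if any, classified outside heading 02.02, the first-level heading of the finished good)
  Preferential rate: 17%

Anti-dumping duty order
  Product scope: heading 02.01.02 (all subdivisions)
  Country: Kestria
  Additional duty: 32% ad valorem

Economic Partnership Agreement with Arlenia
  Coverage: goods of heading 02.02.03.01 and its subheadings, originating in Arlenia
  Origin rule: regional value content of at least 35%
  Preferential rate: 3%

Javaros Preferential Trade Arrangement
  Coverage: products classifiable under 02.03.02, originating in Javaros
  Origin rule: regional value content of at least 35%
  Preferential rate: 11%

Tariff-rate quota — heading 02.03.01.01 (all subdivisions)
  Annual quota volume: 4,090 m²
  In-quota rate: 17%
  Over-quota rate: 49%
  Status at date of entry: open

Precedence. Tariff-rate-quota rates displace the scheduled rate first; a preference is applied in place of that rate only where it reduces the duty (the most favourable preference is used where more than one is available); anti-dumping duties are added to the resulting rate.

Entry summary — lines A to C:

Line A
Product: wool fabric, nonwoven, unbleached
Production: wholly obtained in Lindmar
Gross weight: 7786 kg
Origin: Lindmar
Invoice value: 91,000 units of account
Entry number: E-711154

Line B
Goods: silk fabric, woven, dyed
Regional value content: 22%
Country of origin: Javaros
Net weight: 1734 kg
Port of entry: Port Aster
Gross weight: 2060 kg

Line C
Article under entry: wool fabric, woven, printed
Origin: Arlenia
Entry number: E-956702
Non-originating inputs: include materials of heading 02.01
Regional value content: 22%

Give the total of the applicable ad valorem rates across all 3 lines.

70%

Line A: wool → 02.01; nonwoven → 02.01.02; unbleached → 02.01.02.02. Scheduled 34%. Lindmar agreement on 02.03.04.01: 02.01.02.02 not covered. → 34%.
Line B: silk → 02.03; woven → 02.03.02; dyed → 02.03.02.01. Scheduled 33%. Javaros agreement on 02.03.02: RVC < 35%. → 33%.
Line C: wool → 02.01; woven → 02.01.01; printed → 02.01.01.03. Scheduled 3%. Arlenia agreement on 02.02: 02.01.01.03 not covered; Arlenia agreement on 02.02.03.01: 02.01.01.03 not covered. → 3%.
Sum: 34% + 33% + 3% = 70%.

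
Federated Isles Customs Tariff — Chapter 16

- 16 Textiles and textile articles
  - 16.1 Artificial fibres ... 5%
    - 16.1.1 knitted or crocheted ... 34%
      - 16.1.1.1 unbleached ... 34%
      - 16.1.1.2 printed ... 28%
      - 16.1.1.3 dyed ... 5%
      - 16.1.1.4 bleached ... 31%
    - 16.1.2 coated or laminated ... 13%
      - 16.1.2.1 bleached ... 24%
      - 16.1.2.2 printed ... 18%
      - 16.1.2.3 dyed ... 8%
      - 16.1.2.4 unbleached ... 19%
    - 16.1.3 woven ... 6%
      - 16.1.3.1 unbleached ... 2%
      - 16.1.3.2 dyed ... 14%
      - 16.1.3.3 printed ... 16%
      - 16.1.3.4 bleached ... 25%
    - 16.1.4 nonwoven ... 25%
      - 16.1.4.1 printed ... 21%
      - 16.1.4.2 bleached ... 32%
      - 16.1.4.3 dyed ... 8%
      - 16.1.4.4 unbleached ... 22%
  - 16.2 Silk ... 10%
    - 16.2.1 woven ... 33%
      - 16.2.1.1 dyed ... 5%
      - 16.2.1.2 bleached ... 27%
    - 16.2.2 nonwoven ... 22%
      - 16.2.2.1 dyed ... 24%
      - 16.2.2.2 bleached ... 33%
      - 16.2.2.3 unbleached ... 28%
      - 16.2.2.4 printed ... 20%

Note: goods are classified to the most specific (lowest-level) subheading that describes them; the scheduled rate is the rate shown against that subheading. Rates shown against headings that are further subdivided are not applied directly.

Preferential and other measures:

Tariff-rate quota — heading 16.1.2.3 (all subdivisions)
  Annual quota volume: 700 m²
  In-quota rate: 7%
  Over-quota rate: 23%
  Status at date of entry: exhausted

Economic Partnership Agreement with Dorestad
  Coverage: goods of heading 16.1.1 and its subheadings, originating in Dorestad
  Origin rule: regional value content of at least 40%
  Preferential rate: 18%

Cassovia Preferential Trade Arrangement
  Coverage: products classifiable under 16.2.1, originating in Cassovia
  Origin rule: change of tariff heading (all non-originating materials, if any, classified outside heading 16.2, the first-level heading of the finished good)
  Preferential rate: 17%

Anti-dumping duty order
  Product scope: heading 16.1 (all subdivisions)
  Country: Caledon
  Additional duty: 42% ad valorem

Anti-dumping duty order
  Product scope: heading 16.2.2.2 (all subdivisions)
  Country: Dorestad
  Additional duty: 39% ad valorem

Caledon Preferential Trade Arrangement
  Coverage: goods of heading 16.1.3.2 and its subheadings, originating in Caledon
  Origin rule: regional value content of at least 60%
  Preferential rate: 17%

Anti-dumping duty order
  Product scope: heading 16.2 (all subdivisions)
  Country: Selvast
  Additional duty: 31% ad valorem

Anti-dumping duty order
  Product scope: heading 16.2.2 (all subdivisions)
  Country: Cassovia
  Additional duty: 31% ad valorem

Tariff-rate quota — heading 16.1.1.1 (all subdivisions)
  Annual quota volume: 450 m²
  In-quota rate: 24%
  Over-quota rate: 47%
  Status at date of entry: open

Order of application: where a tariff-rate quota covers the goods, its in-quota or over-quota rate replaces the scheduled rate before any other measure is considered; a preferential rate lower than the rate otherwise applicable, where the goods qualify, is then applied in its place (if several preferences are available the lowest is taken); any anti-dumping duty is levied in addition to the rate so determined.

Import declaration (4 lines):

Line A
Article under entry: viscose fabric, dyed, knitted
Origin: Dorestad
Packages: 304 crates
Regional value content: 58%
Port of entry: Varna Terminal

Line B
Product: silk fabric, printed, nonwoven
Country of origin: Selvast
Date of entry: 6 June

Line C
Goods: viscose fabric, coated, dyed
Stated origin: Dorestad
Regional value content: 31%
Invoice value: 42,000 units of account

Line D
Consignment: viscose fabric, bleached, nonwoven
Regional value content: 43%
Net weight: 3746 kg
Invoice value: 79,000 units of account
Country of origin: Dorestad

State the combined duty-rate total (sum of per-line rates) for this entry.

Line A: viscose → 16.1; knitted → 16.1.1; dyed → 16.1.1.3. Scheduled 5%. Dorestad agreement on 16.1.1: RVC ≥ 40% → 18% available; preference 18% not lower than 5% → no reduction. → 5%.
Line B: silk → 16.2; nonwoven → 16.2.2; printed → 16.2.2.4. Scheduled 20%. anti-dumping (Selvast, 16.2): +31%; total 20% + 31% = 51%. → 51%.
Line C: viscose → 16.1; coated → 16.1.2; dyed → 16.1.2.3. Scheduled 8%. quota on 16.1.2.3 exhausted → over-quota 23%; Dorestad agreement on 16.1.1: 16.1.2.3 not covered. → 23%.
Line D: viscose → 16.1; nonwoven → 16.1.4; bleached → 16.1.4.2. Scheduled 32%. Dorestad agreement on 16.1.1: 16.1.4.2 not covered. → 32%.
Sum: 5% + 51% + 23% + 32% = 111%.

111%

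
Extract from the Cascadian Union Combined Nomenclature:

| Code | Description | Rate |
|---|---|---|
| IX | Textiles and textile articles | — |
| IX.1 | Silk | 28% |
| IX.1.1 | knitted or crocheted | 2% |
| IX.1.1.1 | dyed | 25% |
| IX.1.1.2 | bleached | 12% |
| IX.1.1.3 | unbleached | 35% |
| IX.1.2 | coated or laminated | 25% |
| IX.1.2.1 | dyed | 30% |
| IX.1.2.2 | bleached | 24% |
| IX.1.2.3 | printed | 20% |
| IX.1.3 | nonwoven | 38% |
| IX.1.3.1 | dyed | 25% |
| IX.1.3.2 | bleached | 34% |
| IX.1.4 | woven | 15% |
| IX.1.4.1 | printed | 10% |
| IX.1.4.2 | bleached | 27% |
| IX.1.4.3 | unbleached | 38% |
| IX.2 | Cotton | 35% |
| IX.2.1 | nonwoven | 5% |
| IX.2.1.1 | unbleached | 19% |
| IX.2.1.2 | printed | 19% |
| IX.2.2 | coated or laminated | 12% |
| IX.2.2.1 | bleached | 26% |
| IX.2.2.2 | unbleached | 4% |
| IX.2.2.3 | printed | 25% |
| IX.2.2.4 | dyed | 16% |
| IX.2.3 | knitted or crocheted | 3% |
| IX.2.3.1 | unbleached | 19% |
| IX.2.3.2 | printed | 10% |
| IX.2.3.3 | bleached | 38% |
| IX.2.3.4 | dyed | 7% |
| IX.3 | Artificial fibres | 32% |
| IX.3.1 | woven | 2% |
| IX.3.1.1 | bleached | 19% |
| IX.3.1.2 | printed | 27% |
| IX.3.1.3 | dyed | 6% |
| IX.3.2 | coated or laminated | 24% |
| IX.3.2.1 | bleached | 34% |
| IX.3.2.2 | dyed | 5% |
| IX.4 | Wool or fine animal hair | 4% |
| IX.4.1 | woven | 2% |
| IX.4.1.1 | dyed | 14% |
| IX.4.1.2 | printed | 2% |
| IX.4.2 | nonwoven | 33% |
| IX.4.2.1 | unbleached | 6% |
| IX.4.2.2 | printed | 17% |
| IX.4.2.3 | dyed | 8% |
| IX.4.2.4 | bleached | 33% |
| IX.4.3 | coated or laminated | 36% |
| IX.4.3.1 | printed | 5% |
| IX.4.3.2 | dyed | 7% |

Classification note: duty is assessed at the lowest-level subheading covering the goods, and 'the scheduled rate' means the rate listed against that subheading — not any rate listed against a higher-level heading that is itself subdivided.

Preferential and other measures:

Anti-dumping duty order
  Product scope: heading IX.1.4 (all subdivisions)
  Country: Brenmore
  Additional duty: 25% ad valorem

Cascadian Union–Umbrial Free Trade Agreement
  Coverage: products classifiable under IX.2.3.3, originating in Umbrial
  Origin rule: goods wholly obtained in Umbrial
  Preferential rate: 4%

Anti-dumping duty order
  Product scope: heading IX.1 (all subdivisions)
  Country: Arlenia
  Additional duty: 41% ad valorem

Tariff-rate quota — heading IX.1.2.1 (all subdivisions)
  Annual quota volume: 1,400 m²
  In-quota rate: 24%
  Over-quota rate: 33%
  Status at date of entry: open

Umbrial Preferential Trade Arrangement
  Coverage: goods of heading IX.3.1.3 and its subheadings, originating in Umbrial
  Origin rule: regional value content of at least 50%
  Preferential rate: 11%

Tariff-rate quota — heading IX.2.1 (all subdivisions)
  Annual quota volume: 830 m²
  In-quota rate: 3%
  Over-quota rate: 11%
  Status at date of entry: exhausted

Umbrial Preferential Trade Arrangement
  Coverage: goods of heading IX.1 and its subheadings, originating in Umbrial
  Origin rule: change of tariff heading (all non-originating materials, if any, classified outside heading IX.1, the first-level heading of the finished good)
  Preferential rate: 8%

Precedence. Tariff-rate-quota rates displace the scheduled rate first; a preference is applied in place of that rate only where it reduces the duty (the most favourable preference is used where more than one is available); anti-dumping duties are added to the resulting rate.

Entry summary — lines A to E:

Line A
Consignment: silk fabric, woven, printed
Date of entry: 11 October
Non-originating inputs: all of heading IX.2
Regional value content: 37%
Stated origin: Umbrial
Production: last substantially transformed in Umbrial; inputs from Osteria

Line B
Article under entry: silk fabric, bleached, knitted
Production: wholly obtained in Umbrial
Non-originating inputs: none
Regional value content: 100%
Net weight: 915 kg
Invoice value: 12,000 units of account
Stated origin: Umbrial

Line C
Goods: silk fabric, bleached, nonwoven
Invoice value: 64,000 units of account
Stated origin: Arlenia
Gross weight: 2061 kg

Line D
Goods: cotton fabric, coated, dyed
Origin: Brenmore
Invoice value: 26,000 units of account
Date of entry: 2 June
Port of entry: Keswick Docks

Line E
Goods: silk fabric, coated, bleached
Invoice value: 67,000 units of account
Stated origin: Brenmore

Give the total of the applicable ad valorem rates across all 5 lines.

Line A: silk → IX.1; woven → IX.1.4; printed → IX.1.4.1. Scheduled 10%. Umbrial agreement on IX.2.3.3: IX.1.4.1 not covered; Umbrial agreement on IX.3.1.3: IX.1.4.1 not covered; Umbrial agreement on IX.1: CTH met → 8% available; preferential 8%. → 8%.
Line B: silk → IX.1; knitted → IX.1.1; bleached → IX.1.1.2. Scheduled 12%. Umbrial agreement on IX.2.3.3: IX.1.1.2 not covered; Umbrial agreement on IX.3.1.3: IX.1.1.2 not covered; Umbrial agreement on IX.1: CTH met → 8% available; preferential 8%. → 8%.
Line C: silk → IX.1; nonwoven → IX.1.3; bleached → IX.1.3.2. Scheduled 34%. anti-dumping (Arlenia, IX.1): +41%; total 34% + 41% = 75%. → 75%.
Line D: cotton → IX.2; coated → IX.2.2; dyed → IX.2.2.4. Scheduled 16%. No special measure applies. → 16%.
Line E: silk → IX.1; coated → IX.1.2; bleached → IX.1.2.2. Scheduled 24%. No special measure applies. → 24%.
Sum: 8% + 8% + 75% + 16% + 24% = 131%.

131%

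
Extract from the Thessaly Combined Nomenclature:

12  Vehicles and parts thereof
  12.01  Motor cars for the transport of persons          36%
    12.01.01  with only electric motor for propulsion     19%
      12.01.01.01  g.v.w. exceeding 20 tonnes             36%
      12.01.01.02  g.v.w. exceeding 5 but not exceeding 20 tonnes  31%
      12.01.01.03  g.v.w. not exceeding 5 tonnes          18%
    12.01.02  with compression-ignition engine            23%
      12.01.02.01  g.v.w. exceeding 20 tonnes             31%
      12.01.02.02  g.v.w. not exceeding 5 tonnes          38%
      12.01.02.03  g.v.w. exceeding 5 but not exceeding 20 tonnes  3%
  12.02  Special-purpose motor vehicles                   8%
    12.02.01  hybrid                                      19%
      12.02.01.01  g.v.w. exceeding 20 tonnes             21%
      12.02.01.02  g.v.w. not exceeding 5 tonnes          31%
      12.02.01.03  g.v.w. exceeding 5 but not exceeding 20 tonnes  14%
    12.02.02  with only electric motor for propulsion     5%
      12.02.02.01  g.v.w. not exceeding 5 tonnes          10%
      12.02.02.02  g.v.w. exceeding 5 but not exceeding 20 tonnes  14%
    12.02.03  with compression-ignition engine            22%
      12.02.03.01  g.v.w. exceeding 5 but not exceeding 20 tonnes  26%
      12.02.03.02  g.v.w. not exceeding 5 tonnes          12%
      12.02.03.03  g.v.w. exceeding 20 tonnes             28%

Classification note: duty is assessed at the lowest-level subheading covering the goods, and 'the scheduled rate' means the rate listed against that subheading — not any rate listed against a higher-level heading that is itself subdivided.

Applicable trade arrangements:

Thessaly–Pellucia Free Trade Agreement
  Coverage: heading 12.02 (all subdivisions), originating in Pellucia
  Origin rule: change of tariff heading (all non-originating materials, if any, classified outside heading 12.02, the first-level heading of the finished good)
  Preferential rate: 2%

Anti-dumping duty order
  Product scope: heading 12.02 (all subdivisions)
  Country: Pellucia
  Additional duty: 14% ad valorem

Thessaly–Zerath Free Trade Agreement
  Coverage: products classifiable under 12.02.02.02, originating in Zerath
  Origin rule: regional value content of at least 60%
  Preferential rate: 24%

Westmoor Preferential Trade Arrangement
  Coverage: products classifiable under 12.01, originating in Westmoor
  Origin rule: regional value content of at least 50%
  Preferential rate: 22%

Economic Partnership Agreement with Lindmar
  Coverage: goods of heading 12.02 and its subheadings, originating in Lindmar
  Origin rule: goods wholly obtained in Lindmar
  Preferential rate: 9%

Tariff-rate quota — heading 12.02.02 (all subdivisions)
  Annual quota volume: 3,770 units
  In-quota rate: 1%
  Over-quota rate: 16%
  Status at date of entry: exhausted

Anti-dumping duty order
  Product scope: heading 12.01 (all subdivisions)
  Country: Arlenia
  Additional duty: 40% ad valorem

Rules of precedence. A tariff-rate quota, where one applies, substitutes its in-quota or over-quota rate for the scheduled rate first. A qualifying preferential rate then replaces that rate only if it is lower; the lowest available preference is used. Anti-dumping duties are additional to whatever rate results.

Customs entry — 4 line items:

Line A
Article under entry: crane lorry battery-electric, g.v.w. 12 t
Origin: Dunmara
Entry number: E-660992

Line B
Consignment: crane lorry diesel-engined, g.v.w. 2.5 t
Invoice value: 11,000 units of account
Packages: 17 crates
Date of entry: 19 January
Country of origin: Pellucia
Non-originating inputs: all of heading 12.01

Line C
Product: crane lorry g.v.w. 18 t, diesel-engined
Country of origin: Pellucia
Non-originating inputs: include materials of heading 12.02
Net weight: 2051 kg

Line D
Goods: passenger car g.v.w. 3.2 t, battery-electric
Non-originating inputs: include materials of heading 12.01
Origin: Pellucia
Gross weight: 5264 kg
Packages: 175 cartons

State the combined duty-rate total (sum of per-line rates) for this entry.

Line A: crane lorry → 12.02; battery-electric → 12.02.02; g.v.w. 12 t → 12.02.02.02. Scheduled 14%. quota on 12.02.02 exhausted → over-quota 16%. → 16%.
Line B: crane lorry → 12.02; diesel-engined → 12.02.03; g.v.w. 2.5 t → 12.02.03.02. Scheduled 12%. Pellucia agreement on 12.02: CTH met → 2% available; preferential 2%; anti-dumping (Pellucia, 12.02): +14%; total 2% + 14% = 16%. → 16%.
Line C: crane lorry → 12.02; diesel-engined → 12.02.03; g.v.w. 18 t → 12.02.03.01. Scheduled 26%. Pellucia agreement on 12.02: CTH not met; anti-dumping (Pellucia, 12.02): +14%; total 26% + 14% = 40%. → 40%.
Line D: passenger car → 12.01; battery-electric → 12.01.01; g.v.w. 3.2 t → 12.01.01.03. Scheduled 18%. Pellucia agreement on 12.02: 12.01.01.03 not covered. → 18%.
Sum: 16% + 16% + 40% + 18% = 90%.

90%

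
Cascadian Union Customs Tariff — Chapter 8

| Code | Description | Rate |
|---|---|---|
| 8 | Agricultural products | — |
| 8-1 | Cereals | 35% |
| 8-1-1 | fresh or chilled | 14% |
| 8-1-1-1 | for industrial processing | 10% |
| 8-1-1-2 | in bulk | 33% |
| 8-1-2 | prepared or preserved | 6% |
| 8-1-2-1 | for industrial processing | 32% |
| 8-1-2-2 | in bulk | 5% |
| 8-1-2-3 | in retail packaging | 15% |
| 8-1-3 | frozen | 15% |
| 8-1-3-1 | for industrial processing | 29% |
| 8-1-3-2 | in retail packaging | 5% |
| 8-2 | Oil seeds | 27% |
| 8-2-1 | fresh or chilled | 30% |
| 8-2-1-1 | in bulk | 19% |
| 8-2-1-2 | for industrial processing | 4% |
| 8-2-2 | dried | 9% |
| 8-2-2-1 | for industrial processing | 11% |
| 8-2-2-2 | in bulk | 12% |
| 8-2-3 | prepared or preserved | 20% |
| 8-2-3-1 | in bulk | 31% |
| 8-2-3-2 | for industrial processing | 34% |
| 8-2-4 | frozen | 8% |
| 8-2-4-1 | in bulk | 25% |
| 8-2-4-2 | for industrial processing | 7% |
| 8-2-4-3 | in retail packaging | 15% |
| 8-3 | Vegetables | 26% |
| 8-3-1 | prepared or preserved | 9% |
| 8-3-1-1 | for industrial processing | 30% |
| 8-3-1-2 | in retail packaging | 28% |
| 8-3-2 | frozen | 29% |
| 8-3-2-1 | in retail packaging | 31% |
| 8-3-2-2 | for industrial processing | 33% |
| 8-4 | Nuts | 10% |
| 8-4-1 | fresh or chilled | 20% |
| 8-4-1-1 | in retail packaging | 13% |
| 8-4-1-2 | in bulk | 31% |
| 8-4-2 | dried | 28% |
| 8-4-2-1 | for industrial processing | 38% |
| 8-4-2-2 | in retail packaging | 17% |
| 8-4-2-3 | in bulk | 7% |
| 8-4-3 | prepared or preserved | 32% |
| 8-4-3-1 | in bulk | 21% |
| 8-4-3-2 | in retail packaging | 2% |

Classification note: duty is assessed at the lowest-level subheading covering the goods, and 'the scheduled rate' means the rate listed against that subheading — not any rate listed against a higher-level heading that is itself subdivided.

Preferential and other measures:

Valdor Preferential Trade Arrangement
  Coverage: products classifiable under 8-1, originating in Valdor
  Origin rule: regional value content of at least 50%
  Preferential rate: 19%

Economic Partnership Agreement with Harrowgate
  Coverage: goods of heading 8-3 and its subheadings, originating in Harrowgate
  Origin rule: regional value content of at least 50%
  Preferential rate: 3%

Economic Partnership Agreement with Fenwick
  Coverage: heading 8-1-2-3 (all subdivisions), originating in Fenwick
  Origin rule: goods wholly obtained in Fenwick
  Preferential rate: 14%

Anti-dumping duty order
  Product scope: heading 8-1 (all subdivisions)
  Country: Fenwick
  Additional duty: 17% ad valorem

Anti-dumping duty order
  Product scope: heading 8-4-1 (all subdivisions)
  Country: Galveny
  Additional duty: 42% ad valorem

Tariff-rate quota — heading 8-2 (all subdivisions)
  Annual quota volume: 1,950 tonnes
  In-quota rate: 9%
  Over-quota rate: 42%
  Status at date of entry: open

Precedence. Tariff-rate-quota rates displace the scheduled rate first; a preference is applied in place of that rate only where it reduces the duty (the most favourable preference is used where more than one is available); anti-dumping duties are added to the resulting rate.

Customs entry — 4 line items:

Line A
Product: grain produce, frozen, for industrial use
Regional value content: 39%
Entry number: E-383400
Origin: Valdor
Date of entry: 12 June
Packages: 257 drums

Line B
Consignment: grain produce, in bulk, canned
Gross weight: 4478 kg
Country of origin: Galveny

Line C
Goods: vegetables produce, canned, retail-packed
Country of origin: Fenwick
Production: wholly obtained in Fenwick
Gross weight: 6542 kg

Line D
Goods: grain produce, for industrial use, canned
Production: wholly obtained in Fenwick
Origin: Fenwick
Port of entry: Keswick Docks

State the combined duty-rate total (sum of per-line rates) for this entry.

111%

Line A: grain → 8-1; frozen → 8-1-3; for industrial use → 8-1-3-1. Scheduled 29%. Valdor agreement on 8-1: RVC < 50%. → 29%.
Line B: grain → 8-1; canned → 8-1-2; in bulk → 8-1-2-2. Scheduled 5%. No special measure applies. → 5%.
Line C: vegetables → 8-3; canned → 8-3-1; retail-packed → 8-3-1-2. Scheduled 28%. Fenwick agreement on 8-1-2-3: 8-3-1-2 not covered. → 28%.
Line D: grain → 8-1; canned → 8-1-2; for industrial use → 8-1-2-1. Scheduled 32%. Fenwick agreement on 8-1-2-3: 8-1-2-1 not covered; anti-dumping (Fenwick, 8-1): +17%; total 32% + 17% = 49%. → 49%.
Sum: 29% + 5% + 28% + 49% = 111%.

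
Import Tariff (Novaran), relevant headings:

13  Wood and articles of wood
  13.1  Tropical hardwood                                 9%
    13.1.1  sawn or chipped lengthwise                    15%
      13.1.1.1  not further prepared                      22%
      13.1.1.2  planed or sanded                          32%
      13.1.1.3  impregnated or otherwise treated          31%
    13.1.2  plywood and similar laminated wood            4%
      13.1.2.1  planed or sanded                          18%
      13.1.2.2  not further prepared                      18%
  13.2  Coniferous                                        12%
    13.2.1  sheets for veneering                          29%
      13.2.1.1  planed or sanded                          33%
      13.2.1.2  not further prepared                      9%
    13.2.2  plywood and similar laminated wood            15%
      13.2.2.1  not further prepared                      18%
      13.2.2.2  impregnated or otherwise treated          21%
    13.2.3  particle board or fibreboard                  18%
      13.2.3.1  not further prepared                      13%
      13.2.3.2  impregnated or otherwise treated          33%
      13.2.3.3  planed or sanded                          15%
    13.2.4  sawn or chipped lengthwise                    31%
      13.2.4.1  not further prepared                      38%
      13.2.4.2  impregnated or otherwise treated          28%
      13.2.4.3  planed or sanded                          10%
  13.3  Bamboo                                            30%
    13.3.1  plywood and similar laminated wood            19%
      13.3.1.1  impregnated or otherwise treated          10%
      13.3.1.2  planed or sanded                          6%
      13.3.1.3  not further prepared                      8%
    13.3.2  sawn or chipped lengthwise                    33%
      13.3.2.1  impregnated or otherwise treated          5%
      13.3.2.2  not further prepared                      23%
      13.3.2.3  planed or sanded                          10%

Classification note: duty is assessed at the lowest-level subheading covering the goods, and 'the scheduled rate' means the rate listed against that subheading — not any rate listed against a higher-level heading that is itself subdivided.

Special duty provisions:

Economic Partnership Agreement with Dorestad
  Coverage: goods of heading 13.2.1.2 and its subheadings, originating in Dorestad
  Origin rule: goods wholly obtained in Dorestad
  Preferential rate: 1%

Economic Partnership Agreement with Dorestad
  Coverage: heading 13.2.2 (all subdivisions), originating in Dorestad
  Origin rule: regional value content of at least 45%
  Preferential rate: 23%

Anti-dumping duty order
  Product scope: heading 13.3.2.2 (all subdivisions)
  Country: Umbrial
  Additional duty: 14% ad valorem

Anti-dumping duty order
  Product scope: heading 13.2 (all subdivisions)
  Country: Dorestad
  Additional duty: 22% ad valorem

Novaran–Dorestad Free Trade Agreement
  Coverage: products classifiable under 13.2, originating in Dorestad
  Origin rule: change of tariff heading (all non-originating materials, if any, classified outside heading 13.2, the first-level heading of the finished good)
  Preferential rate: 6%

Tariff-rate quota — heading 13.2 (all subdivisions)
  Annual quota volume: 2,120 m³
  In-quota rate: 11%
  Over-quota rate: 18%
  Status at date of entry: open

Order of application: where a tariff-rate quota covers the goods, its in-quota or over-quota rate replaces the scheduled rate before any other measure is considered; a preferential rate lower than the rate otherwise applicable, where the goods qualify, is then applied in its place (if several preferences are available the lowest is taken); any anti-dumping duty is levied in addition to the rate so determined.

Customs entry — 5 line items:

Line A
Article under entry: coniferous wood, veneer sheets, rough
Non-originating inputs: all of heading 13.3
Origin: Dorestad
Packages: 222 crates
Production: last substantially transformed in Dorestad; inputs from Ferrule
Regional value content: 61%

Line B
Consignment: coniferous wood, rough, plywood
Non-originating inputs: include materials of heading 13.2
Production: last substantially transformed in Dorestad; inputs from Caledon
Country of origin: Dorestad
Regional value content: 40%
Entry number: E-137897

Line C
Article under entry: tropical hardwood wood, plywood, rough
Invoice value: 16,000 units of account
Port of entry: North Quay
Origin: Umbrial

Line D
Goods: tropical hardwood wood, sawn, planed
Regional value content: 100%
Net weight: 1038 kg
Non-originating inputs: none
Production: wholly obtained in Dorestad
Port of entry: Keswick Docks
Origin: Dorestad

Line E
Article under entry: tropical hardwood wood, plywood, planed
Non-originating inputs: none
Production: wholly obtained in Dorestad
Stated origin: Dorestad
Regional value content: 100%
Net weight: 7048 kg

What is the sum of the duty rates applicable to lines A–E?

Line A: coniferous → 13.2; veneer sheets → 13.2.1; rough → 13.2.1.2. Scheduled 9%. quota on 13.2 open → in-quota 11%; Dorestad agreement on 13.2.1.2: not wholly obtained; Dorestad agreement on 13.2.2: 13.2.1.2 not covered; Dorestad agreement on 13.2: CTH met → 6% available; preferential 6%; anti-dumping (Dorestad, 13.2): +22%; total 6% + 22% = 28%. → 28%.
Line B: coniferous → 13.2; plywood → 13.2.2; rough → 13.2.2.1. Scheduled 18%. quota on 13.2 open → in-quota 11%; Dorestad agreement on 13.2.1.2: 13.2.2.1 not covered; Dorestad agreement on 13.2.2: RVC < 45%; Dorestad agreement on 13.2: CTH not met; anti-dumping (Dorestad, 13.2): +22%; total 11% + 22% = 33%. → 33%.
Line C: tropical hardwood → 13.1; plywood → 13.1.2; rough → 13.1.2.2. Scheduled 18%. No special measure applies. → 18%.
Line D: tropical hardwood → 13.1; sawn → 13.1.1; planed → 13.1.1.2. Scheduled 32%. Dorestad agreement on 13.2.1.2: 13.1.1.2 not covered; Dorestad agreement on 13.2.2: 13.1.1.2 not covered; Dorestad agreement on 13.2: 13.1.1.2 not covered. → 32%.
Line E: tropical hardwood → 13.1; plywood → 13.1.2; planed → 13.1.2.1. Scheduled 18%. Dorestad agreement on 13.2.1.2: 13.1.2.1 not covered; Dorestad agreement on 13.2.2: 13.1.2.1 not covered; Dorestad agreement on 13.2: 13.1.2.1 not covered. → 18%.
Sum: 28% + 33% + 18% + 32% + 18% = 129%.

129%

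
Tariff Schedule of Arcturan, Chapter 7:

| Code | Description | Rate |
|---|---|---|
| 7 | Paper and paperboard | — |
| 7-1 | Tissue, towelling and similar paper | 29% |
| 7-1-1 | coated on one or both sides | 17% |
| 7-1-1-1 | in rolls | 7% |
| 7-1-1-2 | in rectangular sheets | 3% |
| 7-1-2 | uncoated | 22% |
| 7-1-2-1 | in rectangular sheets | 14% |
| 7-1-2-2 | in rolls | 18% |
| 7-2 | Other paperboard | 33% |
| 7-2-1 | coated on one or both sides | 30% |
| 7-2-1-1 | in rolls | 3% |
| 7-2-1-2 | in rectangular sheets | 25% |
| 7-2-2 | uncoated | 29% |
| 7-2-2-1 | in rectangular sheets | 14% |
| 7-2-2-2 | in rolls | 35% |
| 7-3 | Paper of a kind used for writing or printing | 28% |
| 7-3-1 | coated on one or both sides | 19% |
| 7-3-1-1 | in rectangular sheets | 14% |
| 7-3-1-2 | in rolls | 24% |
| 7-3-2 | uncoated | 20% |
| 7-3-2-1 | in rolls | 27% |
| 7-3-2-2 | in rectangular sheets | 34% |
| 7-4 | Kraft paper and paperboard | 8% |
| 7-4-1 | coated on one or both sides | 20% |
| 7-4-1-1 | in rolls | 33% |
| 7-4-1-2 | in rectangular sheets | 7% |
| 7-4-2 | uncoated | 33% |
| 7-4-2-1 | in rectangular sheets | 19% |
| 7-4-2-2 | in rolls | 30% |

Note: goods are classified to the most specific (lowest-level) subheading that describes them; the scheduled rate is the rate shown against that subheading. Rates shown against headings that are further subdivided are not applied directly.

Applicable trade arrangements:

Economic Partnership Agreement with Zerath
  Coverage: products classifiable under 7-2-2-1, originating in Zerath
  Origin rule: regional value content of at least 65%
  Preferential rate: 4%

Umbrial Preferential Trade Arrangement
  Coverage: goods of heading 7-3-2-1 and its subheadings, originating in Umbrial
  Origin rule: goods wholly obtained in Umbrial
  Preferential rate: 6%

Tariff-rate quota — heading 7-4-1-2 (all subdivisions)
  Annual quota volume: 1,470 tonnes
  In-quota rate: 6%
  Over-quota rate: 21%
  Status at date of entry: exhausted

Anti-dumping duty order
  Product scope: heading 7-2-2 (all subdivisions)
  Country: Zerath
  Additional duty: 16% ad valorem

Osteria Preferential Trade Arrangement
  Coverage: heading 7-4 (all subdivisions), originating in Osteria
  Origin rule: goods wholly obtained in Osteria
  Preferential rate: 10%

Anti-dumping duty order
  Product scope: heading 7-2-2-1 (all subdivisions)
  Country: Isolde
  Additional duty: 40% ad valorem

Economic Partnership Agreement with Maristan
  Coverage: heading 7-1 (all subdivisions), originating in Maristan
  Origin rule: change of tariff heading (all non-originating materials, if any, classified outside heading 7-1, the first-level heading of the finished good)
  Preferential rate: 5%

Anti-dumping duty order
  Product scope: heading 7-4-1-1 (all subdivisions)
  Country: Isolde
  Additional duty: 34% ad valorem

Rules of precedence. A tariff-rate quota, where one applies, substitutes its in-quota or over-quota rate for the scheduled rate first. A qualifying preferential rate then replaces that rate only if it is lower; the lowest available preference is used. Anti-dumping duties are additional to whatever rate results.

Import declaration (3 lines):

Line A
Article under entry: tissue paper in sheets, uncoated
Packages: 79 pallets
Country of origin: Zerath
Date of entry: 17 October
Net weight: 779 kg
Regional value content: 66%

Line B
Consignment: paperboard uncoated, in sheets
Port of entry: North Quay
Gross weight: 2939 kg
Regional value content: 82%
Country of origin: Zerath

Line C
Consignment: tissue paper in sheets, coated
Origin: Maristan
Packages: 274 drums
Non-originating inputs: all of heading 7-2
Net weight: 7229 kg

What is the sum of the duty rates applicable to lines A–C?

37%

Line A: tissue paper → 7-1; uncoated → 7-1-2; in sheets → 7-1-2-1. Scheduled 14%. Zerath agreement on 7-2-2-1: 7-1-2-1 not covered. → 14%.
Line B: paperboard → 7-2; uncoated → 7-2-2; in sheets → 7-2-2-1. Scheduled 14%. Zerath agreement on 7-2-2-1: RVC ≥ 65% → 4% available; preferential 4%; anti-dumping (Zerath, 7-2-2): +16%; total 4% + 16% = 20%. → 20%.
Line C: tissue paper → 7-1; coated → 7-1-1; in sheets → 7-1-1-2. Scheduled 3%. Maristan agreement on 7-1: CTH met → 5% available; preference 5% not lower than 3% → no reduction. → 3%.
Sum: 14% + 20% + 3% = 37%.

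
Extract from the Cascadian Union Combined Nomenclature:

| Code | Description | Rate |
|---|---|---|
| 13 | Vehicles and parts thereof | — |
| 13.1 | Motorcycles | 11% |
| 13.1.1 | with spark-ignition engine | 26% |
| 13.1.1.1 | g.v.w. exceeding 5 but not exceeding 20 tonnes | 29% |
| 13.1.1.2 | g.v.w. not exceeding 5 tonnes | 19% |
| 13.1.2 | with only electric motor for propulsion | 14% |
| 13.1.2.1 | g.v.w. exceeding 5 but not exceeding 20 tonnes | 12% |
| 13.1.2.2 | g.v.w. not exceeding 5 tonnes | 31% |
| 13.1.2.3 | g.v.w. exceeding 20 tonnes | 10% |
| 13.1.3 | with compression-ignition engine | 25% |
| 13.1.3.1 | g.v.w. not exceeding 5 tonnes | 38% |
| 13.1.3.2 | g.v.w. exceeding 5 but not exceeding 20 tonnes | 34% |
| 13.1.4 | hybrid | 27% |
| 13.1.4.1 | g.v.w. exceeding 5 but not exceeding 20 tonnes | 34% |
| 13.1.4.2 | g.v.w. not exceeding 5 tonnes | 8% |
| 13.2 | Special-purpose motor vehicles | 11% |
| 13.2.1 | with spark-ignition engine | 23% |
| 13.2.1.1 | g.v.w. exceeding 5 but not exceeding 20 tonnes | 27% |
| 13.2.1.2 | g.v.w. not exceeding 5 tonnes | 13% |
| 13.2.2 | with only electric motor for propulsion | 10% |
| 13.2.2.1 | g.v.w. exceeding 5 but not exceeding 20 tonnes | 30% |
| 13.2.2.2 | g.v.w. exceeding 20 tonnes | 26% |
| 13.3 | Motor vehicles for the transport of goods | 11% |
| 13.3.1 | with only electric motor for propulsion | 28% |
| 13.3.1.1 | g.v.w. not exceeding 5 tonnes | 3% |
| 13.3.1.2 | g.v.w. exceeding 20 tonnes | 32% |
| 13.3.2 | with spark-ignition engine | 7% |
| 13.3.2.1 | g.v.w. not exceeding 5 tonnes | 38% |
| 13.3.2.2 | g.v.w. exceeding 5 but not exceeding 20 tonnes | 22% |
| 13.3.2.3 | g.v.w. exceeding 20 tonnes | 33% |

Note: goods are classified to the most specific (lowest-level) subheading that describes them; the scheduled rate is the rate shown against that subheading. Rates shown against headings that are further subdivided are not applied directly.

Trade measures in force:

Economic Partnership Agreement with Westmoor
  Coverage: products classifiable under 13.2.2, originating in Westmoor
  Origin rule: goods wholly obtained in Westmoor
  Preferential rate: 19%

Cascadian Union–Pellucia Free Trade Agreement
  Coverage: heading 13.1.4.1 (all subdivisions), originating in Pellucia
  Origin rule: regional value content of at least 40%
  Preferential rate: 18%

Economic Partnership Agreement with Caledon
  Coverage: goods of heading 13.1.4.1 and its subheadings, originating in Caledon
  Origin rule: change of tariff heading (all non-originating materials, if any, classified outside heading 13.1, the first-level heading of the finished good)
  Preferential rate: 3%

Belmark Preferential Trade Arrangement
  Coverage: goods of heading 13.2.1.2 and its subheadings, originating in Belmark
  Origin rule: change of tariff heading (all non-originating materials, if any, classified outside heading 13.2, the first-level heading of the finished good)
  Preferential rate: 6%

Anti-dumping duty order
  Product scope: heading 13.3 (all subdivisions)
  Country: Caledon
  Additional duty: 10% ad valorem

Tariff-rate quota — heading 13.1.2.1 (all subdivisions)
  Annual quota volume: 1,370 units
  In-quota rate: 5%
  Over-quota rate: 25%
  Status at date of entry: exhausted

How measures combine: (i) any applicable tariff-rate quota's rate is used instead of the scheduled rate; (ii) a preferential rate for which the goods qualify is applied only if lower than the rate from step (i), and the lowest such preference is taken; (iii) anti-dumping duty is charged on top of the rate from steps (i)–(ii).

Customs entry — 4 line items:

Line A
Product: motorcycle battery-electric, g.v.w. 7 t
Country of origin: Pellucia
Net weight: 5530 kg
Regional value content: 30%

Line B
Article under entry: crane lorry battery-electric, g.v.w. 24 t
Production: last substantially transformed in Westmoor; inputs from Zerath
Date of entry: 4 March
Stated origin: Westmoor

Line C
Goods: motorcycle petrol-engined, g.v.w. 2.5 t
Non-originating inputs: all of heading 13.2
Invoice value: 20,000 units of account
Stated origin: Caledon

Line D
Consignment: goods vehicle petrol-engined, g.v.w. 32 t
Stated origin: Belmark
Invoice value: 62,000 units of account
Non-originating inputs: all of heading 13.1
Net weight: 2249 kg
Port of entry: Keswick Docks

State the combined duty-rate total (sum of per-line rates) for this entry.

Line A: motorcycle → 13.1; battery-electric → 13.1.2; g.v.w. 7 t → 13.1.2.1. Scheduled 12%. quota on 13.1.2.1 exhausted → over-quota 25%; Pellucia agreement on 13.1.4.1: 13.1.2.1 not covered. → 25%.
Line B: crane lorry → 13.2; battery-electric → 13.2.2; g.v.w. 24 t → 13.2.2.2. Scheduled 26%. Westmoor agreement on 13.2.2: not wholly obtained. → 26%.
Line C: motorcycle → 13.1; petrol-engined → 13.1.1; g.v.w. 2.5 t → 13.1.1.2. Scheduled 19%. Caledon agreement on 13.1.4.1: 13.1.1.2 not covered. → 19%.
Line D: goods vehicle → 13.3; petrol-engined → 13.3.2; g.v.w. 32 t → 13.3.2.3. Scheduled 33%. Belmark agreement on 13.2.1.2: 13.3.2.3 not covered. → 33%.
Sum: 25% + 26% + 19% + 33% = 103%.

103%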